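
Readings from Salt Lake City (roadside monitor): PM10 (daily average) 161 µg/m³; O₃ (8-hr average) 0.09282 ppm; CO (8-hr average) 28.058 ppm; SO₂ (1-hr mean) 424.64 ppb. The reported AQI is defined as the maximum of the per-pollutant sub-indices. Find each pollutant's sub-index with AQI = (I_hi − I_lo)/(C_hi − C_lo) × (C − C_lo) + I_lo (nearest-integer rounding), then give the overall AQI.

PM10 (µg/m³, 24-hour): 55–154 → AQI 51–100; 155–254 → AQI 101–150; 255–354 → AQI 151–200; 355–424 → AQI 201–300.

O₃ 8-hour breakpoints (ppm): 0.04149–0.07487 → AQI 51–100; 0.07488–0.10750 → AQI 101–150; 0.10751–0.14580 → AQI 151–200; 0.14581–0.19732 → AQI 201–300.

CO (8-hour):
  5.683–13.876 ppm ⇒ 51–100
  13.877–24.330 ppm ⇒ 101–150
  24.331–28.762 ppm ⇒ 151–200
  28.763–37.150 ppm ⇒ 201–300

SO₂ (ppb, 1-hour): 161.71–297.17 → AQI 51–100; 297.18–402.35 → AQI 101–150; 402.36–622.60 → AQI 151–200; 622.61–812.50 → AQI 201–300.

192

PM10: row 155–254 (AQI 101–150). (150−101)·(161−155)/(254−155) + 101 = 49·6/99 + 101 ≈ 103.97 → 104.
O₃ 0.09282: bracket 0.07488–0.10750 → index 101–150; slope 49/0.03262, offset 0.01794.
AQI = 101 + 49/0.03262·0.01794 ≈ 127.95 ⇒ 128.
CO: 28.058 ∈ [24.331, 28.762] ↔ index [151, 200].
151 + (28.058−24.331)·(200−151)/(28.762−24.331) = 151 + 3.727·49/4.431 ≈ 192.21, so AQI = 192.
SO₂ 424.64: bracket 402.36–622.60 → index 151–200; slope 49/220.24, offset 22.28.
AQI = 151 + 49/220.24·22.28 ≈ 155.96 ⇒ 156.
Sub-indices: PM10→104, O₃→128, CO→192, SO₂→156. Overall AQI = max = 192; dominant pollutant is CO.
AQI 192: Unhealthy.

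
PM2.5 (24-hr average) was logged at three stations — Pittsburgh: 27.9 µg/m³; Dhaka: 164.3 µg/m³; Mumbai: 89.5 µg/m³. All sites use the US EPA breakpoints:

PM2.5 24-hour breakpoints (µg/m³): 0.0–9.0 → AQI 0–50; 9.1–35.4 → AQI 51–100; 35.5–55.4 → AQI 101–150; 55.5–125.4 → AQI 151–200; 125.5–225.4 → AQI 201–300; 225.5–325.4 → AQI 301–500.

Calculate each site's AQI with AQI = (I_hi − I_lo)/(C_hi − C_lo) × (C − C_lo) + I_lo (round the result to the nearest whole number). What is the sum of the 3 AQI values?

500

Pittsburgh: row 9.1–35.4 (AQI 51–100). (100−51)·(27.9−9.1)/(35.4−9.1) + 51 = 49·18.8/26.3 + 51 ≈ 86.03 → 86.
Dhaka 164.3: bracket 125.5–225.4 → index 201–300; slope 99/99.9, offset 38.8.
AQI = 201 + 99/99.9·38.8 ≈ 239.45 ⇒ 239.
Mumbai: 89.5 ∈ [55.5, 125.4] ↔ index [151, 200].
151 + (89.5−55.5)·(200−151)/(125.4−55.5) = 151 + 34.0·49/69.9 ≈ 174.83, so AQI = 175.
AQIs: Pittsburgh=86, Dhaka=239, Mumbai=175. Sum = 86 + 239 + 175 = 500.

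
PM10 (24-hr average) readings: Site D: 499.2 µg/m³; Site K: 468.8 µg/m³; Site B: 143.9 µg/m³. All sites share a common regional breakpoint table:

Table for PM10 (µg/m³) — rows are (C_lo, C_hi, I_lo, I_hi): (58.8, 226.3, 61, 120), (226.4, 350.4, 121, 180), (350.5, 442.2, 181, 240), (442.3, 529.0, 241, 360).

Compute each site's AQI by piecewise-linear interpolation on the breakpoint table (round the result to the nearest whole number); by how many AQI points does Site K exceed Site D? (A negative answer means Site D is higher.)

Site D: 499.2 ∈ [442.3, 529.0] ↔ index [241, 360].
241 + (499.2−442.3)·(360−241)/(529.0−442.3) = 241 + 56.9·119/86.7 ≈ 319.10, so AQI = 319.
Site K: 468.8 lies in 442.3–529.0, so I_lo=241, I_hi=360, C_lo=442.3, C_hi=529.0.
(360−241)/(529.0−442.3) × (468.8−442.3) + 241 = 119/86.7 × 26.5 + 241 ≈ 277.37 → 277.
Site B: 143.9 lies in 58.8–226.3, so I_lo=61, I_hi=120, C_lo=58.8, C_hi=226.3.
(120−61)/(226.3−58.8) × (143.9−58.8) + 61 = 59/167.5 × 85.1 + 61 ≈ 90.98 → 91.
AQIs: Site D=319, Site K=277, Site B=91. Site K (277) − Site D (319) = -42.

-42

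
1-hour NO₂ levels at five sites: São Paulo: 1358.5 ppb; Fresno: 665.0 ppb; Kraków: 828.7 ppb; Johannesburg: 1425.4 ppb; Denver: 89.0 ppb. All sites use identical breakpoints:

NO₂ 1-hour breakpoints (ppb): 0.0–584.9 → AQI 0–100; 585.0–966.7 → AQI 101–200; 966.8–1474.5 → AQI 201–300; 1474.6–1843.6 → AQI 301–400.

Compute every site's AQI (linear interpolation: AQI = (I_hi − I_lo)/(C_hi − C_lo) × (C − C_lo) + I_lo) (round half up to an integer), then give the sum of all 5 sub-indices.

868

São Paulo 1358.5: bracket 966.8–1474.5 → index 201–300; slope 99/507.7, offset 391.7.
AQI = 201 + 99/507.7·391.7 ≈ 277.38 ⇒ 277.
Fresno: 665.0 lies in 585.0–966.7, so I_lo=101, I_hi=200, C_lo=585.0, C_hi=966.7.
(200−101)/(966.7−585.0) × (665.0−585.0) + 101 = 99/381.7 × 80.0 + 101 ≈ 121.75 → 122.
Kraków 828.7: bracket 585.0–966.7 → index 101–200; slope 99/381.7, offset 243.7.
AQI = 101 + 99/381.7·243.7 ≈ 164.21 ⇒ 164.
Johannesburg: row 966.8–1474.5 (AQI 201–300). (300−201)·(1425.4−966.8)/(1474.5−966.8) + 201 = 99·458.6/507.7 + 201 ≈ 290.43 → 290.
Denver: 89.0 lies in 0.0–584.9, so I_lo=0, I_hi=100, C_lo=0.0, C_hi=584.9.
(100−0)/(584.9−0.0) × (89.0−0.0) + 0 = 100/584.9 × 89.0 + 0 ≈ 15.22 → 15.
AQIs: São Paulo=277, Fresno=122, Kraków=164, Johannesburg=290, Denver=15. Sum = 277 + 122 + 164 + 290 + 15 = 868.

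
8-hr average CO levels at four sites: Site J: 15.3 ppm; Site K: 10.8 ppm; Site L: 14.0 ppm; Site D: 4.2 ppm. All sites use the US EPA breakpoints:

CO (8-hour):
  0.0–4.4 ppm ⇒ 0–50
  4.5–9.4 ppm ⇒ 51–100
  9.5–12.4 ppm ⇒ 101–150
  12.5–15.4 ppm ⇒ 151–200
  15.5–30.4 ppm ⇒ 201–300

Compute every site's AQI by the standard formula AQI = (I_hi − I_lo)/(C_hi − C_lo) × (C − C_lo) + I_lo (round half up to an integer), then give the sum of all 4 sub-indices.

Site J: 15.3 ∈ [12.5, 15.4] ↔ index [151, 200].
151 + (15.3−12.5)·(200−151)/(15.4−12.5) = 151 + 2.8·49/2.9 ≈ 198.31, so AQI = 198.
Site K: 10.8 ∈ [9.5, 12.4] ↔ index [101, 150].
101 + (10.8−9.5)·(150−101)/(12.4−9.5) = 101 + 1.3·49/2.9 ≈ 122.97, so AQI = 123.
Site L: 14.0 ∈ [12.5, 15.4] ↔ index [151, 200].
151 + (14.0−12.5)·(200−151)/(15.4−12.5) = 151 + 1.5·49/2.9 ≈ 176.34, so AQI = 176.
Site D: 4.2 lies in 0.0–4.4, so I_lo=0, I_hi=50, C_lo=0.0, C_hi=4.4.
(50−0)/(4.4−0.0) × (4.2−0.0) + 0 = 50/4.4 × 4.2 + 0 ≈ 47.73 → 48.
AQIs: Site J=198, Site K=123, Site L=176, Site D=48. Sum = 198 + 123 + 176 + 48 = 545.

545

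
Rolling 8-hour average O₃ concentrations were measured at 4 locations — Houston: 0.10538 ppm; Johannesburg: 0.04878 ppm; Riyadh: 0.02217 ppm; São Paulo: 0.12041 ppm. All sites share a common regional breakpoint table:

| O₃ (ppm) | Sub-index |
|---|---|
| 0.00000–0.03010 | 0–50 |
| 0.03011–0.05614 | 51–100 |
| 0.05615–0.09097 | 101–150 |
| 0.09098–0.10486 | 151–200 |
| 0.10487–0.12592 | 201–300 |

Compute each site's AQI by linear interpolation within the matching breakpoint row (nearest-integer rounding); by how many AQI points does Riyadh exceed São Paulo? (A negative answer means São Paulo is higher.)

-237

Houston: row 0.10487–0.12592 (AQI 201–300). (300−201)·(0.10538−0.10487)/(0.12592−0.10487) + 201 = 99·0.00051/0.02105 + 201 ≈ 203.40 → 203.
Johannesburg: 0.04878 lies in 0.03011–0.05614, so I_lo=51, I_hi=100, C_lo=0.03011, C_hi=0.05614.
(100−51)/(0.05614−0.03011) × (0.04878−0.03011) + 51 = 49/0.02603 × 0.01867 + 51 ≈ 86.15 → 86.
Riyadh: row 0.00000–0.03010 (AQI 0–50). (50−0)·(0.02217−0.00000)/(0.03010−0.00000) + 0 = 50·0.02217/0.03010 + 0 ≈ 36.83 → 37.
São Paulo: 0.12041 ∈ [0.10487, 0.12592] ↔ index [201, 300].
201 + (0.12041−0.10487)·(300−201)/(0.12592−0.10487) = 201 + 0.01554·99/0.02105 ≈ 274.09, so AQI = 274.
AQIs: Houston=203, Johannesburg=86, Riyadh=37, São Paulo=274. Riyadh (37) − São Paulo (274) = -237.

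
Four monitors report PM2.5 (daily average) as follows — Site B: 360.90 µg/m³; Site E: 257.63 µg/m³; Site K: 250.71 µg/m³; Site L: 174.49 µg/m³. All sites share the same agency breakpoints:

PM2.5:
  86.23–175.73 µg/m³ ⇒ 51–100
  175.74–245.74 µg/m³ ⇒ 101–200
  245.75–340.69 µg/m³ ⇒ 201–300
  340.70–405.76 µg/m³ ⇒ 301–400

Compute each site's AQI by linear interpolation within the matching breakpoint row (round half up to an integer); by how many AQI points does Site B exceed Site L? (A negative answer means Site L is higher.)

233

Site B: 360.90 ∈ [340.70, 405.76] ↔ index [301, 400].
301 + (360.90−340.70)·(400−301)/(405.76−340.70) = 301 + 20.20·99/65.06 ≈ 331.74, so AQI = 332.
Site E: 257.63 lies in 245.75–340.69, so I_lo=201, I_hi=300, C_lo=245.75, C_hi=340.69.
(300−201)/(340.69−245.75) × (257.63−245.75) + 201 = 99/94.94 × 11.88 + 201 ≈ 213.39 → 213.
Site K: 250.71 lies in 245.75–340.69, so I_lo=201, I_hi=300, C_lo=245.75, C_hi=340.69.
(300−201)/(340.69−245.75) × (250.71−245.75) + 201 = 99/94.94 × 4.96 + 201 ≈ 206.17 → 206.
Site L: row 86.23–175.73 (AQI 51–100). (100−51)·(174.49−86.23)/(175.73−86.23) + 51 = 49·88.26/89.50 + 51 ≈ 99.32 → 99.
AQIs: Site B=332, Site E=213, Site K=206, Site L=99. Site B (332) − Site L (99) = 233.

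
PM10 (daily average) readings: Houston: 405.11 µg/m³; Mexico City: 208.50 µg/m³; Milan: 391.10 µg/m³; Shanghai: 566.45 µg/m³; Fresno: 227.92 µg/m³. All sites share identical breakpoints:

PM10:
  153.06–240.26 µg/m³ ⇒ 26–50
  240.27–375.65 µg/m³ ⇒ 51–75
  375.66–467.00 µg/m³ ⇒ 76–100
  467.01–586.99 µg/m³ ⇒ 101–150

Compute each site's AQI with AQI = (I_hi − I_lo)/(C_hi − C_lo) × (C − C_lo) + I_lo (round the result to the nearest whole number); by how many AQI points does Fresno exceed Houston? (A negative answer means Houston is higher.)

-37

Houston: row 375.66–467.00 (AQI 76–100). (100−76)·(405.11−375.66)/(467.00−375.66) + 76 = 24·29.45/91.34 + 76 ≈ 83.74 → 84.
Mexico City: row 153.06–240.26 (AQI 26–50). (50−26)·(208.50−153.06)/(240.26−153.06) + 26 = 24·55.44/87.20 + 26 ≈ 41.26 → 41.
Milan: 391.10 lies in 375.66–467.00, so I_lo=76, I_hi=100, C_lo=375.66, C_hi=467.00.
(100−76)/(467.00−375.66) × (391.10−375.66) + 76 = 24/91.34 × 15.44 + 76 ≈ 80.06 → 80.
Shanghai: 566.45 lies in 467.01–586.99, so I_lo=101, I_hi=150, C_lo=467.01, C_hi=586.99.
(150−101)/(586.99−467.01) × (566.45−467.01) + 101 = 49/119.98 × 99.44 + 101 ≈ 141.61 → 142.
Fresno: row 153.06–240.26 (AQI 26–50). (50−26)·(227.92−153.06)/(240.26−153.06) + 26 = 24·74.86/87.20 + 26 ≈ 46.60 → 47.
AQIs: Houston=84, Mexico City=41, Milan=80, Shanghai=142, Fresno=47. Fresno (47) − Houston (84) = -37.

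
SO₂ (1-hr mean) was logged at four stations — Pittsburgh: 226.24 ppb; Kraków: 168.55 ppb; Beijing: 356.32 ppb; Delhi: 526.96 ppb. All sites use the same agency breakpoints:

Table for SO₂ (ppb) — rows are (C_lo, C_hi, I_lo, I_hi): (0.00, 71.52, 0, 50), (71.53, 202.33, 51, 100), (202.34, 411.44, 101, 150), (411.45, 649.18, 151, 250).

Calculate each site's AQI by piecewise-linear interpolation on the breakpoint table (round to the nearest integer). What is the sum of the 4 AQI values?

530

Pittsburgh: 226.24 ∈ [202.34, 411.44] ↔ index [101, 150].
101 + (226.24−202.34)·(150−101)/(411.44−202.34) = 101 + 23.90·49/209.10 ≈ 106.60, so AQI = 107.
Kraków 168.55: bracket 71.53–202.33 → index 51–100; slope 49/130.80, offset 97.02.
AQI = 51 + 49/130.80·97.02 ≈ 87.35 ⇒ 87.
Beijing: 356.32 lies in 202.34–411.44, so I_lo=101, I_hi=150, C_lo=202.34, C_hi=411.44.
(150−101)/(411.44−202.34) × (356.32−202.34) + 101 = 49/209.10 × 153.98 + 101 ≈ 137.08 → 137.
Delhi: row 411.45–649.18 (AQI 151–250). (250−151)·(526.96−411.45)/(649.18−411.45) + 151 = 99·115.51/237.73 + 151 ≈ 199.10 → 199.
AQIs: Pittsburgh=107, Kraków=87, Beijing=137, Delhi=199. Sum = 107 + 87 + 137 + 199 = 530.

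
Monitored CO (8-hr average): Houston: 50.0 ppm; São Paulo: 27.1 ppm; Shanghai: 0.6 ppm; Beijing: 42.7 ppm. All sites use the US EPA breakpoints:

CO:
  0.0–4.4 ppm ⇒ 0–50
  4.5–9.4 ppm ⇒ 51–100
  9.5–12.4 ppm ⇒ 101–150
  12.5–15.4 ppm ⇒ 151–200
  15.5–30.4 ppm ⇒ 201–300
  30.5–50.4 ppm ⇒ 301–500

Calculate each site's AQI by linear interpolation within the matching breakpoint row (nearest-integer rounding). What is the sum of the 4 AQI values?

1204

Houston: row 30.5–50.4 (AQI 301–500). (500−301)·(50.0−30.5)/(50.4−30.5) + 301 = 199·19.5/19.9 + 301 ≈ 496.00 → 496.
São Paulo: row 15.5–30.4 (AQI 201–300). (300−201)·(27.1−15.5)/(30.4−15.5) + 201 = 99·11.6/14.9 + 201 ≈ 278.07 → 278.
Shanghai: row 0.0–4.4 (AQI 0–50). (50−0)·(0.6−0.0)/(4.4−0.0) + 0 = 50·0.6/4.4 + 0 ≈ 6.82 → 7.
Beijing: 42.7 lies in 30.5–50.4, so I_lo=301, I_hi=500, C_lo=30.5, C_hi=50.4.
(500−301)/(50.4−30.5) × (42.7−30.5) + 301 = 199/19.9 × 12.2 + 301 ≈ 423.00 → 423.
AQIs: Houston=496, São Paulo=278, Shanghai=7, Beijing=423. Sum = 496 + 278 + 7 + 423 = 1204.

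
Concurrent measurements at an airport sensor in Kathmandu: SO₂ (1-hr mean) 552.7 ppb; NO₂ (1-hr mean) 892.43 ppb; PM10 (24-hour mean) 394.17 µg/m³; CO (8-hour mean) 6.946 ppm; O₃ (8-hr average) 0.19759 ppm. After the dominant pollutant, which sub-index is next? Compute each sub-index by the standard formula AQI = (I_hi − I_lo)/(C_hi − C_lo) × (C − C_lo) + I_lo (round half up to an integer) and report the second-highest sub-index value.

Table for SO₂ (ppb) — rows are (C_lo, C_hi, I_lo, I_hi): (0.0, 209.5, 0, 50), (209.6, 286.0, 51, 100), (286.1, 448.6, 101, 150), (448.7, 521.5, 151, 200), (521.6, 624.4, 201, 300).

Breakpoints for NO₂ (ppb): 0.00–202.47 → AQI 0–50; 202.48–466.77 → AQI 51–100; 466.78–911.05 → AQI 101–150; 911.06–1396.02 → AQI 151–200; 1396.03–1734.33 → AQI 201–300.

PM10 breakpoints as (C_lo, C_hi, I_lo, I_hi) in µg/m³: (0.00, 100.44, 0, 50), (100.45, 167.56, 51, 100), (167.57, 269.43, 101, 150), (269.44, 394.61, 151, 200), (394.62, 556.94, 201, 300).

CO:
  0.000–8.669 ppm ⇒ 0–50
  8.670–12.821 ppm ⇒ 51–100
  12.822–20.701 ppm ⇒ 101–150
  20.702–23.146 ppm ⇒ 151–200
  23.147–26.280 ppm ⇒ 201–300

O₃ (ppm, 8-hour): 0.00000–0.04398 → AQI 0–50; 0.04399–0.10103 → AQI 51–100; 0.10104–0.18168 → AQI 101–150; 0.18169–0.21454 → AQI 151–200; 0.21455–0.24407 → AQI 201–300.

200

SO₂: row 521.6–624.4 (AQI 201–300). (300−201)·(552.7−521.6)/(624.4−521.6) + 201 = 99·31.1/102.8 + 201 ≈ 230.95 → 231.
NO₂: 892.43 lies in 466.78–911.05, so I_lo=101, I_hi=150, C_lo=466.78, C_hi=911.05.
(150−101)/(911.05−466.78) × (892.43−466.78) + 101 = 49/444.27 × 425.65 + 101 ≈ 147.95 → 148.
PM10: 394.17 ∈ [269.44, 394.61] ↔ index [151, 200].
151 + (394.17−269.44)·(200−151)/(394.61−269.44) = 151 + 124.73·49/125.17 ≈ 199.83, so AQI = 200.
CO: row 0.000–8.669 (AQI 0–50). (50−0)·(6.946−0.000)/(8.669−0.000) + 0 = 50·6.946/8.669 + 0 ≈ 40.06 → 40.
O₃ 0.19759: bracket 0.18169–0.21454 → index 151–200; slope 49/0.03285, offset 0.01590.
AQI = 151 + 49/0.03285·0.01590 ≈ 174.72 ⇒ 175.
Sub-indices: SO₂→231, NO₂→148, PM10→200, CO→40, O₃→175. Ranked high→low: 231, 200, 175, 148, 40. Second-highest sub-index = 200.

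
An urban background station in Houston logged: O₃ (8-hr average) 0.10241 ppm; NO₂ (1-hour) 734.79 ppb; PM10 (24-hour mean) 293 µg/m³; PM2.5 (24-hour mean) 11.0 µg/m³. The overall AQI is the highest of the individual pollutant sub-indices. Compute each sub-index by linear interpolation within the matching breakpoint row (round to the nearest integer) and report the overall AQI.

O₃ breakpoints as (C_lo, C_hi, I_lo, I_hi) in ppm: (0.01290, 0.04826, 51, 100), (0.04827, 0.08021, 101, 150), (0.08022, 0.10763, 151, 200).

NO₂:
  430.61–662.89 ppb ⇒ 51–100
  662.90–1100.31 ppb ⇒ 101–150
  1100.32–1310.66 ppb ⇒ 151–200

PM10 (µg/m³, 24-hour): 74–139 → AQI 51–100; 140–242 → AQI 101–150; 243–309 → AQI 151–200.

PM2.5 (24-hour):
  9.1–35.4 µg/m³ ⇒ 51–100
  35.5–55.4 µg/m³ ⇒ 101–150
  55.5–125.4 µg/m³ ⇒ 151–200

O₃: 0.10241 ∈ [0.08022, 0.10763] ↔ index [151, 200].
151 + (0.10241−0.08022)·(200−151)/(0.10763−0.08022) = 151 + 0.02219·49/0.02741 ≈ 190.67, so AQI = 191.
NO₂ 734.79: bracket 662.90–1100.31 → index 101–150; slope 49/437.41, offset 71.89.
AQI = 101 + 49/437.41·71.89 ≈ 109.05 ⇒ 109.
PM10: 293 lies in 243–309, so I_lo=151, I_hi=200, C_lo=243, C_hi=309.
(200−151)/(309−243) × (293−243) + 151 = 49/66 × 50 + 151 ≈ 188.12 → 188.
PM2.5: 11.0 lies in 9.1–35.4, so I_lo=51, I_hi=100, C_lo=9.1, C_hi=35.4.
(100−51)/(35.4−9.1) × (11.0−9.1) + 51 = 49/26.3 × 1.9 + 51 ≈ 54.54 → 55.
Sub-indices: O₃→191, NO₂→109, PM10→188, PM2.5→55. Overall AQI = max = 191; dominant pollutant is O₃.
AQI 191: Unhealthy.

191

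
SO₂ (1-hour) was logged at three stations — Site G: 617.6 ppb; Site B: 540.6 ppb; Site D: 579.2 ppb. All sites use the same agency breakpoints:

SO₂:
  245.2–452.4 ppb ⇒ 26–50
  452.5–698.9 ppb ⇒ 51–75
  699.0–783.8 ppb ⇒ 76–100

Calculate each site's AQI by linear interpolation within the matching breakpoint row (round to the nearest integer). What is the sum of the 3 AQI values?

Site G: row 452.5–698.9 (AQI 51–75). (75−51)·(617.6−452.5)/(698.9−452.5) + 51 = 24·165.1/246.4 + 51 ≈ 67.08 → 67.
Site B 540.6: bracket 452.5–698.9 → index 51–75; slope 24/246.4, offset 88.1.
AQI = 51 + 24/246.4·88.1 ≈ 59.58 ⇒ 60.
Site D: row 452.5–698.9 (AQI 51–75). (75−51)·(579.2−452.5)/(698.9−452.5) + 51 = 24·126.7/246.4 + 51 ≈ 63.34 → 63.
AQIs: Site G=67, Site B=60, Site D=63. Sum = 67 + 60 + 63 = 190.

190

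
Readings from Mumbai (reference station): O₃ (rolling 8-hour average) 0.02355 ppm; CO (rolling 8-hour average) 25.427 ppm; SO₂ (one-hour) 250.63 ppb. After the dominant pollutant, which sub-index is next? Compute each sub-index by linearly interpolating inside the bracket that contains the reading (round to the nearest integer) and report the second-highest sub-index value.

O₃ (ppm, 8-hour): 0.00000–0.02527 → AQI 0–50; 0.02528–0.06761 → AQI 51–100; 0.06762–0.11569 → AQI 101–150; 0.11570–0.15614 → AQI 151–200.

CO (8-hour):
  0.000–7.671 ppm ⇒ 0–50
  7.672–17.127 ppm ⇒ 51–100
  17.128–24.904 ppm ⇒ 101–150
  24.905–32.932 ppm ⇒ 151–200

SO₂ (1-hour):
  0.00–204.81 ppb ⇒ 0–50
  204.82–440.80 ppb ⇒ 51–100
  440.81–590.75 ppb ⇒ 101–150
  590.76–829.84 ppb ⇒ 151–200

O₃ 0.02355: bracket 0.00000–0.02527 → index 0–50; slope 50/0.02527, offset 0.02355.
AQI = 0 + 50/0.02527·0.02355 ≈ 46.60 ⇒ 47.
CO: 25.427 lies in 24.905–32.932, so I_lo=151, I_hi=200, C_lo=24.905, C_hi=32.932.
(200−151)/(32.932−24.905) × (25.427−24.905) + 151 = 49/8.027 × 0.522 + 151 ≈ 154.19 → 154.
SO₂ 250.63: bracket 204.82–440.80 → index 51–100; slope 49/235.98, offset 45.81.
AQI = 51 + 49/235.98·45.81 ≈ 60.51 ⇒ 61.
Sub-indices: O₃→47, CO→154, SO₂→61. Ranked high→low: 154, 61, 47. Second-highest sub-index = 61.

61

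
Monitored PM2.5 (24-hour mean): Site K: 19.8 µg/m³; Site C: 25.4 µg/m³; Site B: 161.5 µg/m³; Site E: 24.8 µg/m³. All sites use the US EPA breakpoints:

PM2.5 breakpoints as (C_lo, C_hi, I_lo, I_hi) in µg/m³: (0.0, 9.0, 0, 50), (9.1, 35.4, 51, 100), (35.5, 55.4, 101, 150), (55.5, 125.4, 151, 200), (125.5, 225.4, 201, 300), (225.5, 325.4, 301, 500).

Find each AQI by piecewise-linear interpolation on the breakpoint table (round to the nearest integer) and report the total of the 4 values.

469

Site K: 19.8 lies in 9.1–35.4, so I_lo=51, I_hi=100, C_lo=9.1, C_hi=35.4.
(100−51)/(35.4−9.1) × (19.8−9.1) + 51 = 49/26.3 × 10.7 + 51 ≈ 70.94 → 71.
Site C: 25.4 lies in 9.1–35.4, so I_lo=51, I_hi=100, C_lo=9.1, C_hi=35.4.
(100−51)/(35.4−9.1) × (25.4−9.1) + 51 = 49/26.3 × 16.3 + 51 ≈ 81.37 → 81.
Site B: 161.5 lies in 125.5–225.4, so I_lo=201, I_hi=300, C_lo=125.5, C_hi=225.4.
(300−201)/(225.4−125.5) × (161.5−125.5) + 201 = 99/99.9 × 36.0 + 201 ≈ 236.68 → 237.
Site E: 24.8 lies in 9.1–35.4, so I_lo=51, I_hi=100, C_lo=9.1, C_hi=35.4.
(100−51)/(35.4−9.1) × (24.8−9.1) + 51 = 49/26.3 × 15.7 + 51 ≈ 80.25 → 80.
AQIs: Site K=71, Site C=81, Site B=237, Site E=80. Sum = 71 + 81 + 237 + 80 = 469.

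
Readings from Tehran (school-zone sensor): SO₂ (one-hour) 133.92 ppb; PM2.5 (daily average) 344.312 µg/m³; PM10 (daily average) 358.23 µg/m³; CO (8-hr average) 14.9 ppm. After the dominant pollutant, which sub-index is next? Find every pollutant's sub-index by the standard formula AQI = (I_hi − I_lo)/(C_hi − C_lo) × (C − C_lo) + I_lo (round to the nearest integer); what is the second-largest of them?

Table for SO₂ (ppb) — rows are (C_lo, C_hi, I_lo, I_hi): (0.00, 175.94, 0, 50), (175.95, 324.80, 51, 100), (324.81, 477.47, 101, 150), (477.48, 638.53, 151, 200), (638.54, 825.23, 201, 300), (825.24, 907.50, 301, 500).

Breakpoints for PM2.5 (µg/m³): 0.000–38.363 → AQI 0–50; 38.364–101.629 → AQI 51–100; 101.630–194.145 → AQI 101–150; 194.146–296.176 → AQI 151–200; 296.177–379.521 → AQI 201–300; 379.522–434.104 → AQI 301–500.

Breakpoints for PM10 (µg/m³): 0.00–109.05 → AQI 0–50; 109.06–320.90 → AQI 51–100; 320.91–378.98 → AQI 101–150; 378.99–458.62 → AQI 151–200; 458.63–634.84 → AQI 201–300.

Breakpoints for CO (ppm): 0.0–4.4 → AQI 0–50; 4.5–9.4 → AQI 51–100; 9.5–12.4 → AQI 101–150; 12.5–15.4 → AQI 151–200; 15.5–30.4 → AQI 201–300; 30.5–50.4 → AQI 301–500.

192

SO₂ 133.92: bracket 0.00–175.94 → index 0–50; slope 50/175.94, offset 133.92.
AQI = 0 + 50/175.94·133.92 ≈ 38.06 ⇒ 38.
PM2.5 344.312: bracket 296.177–379.521 → index 201–300; slope 99/83.344, offset 48.135.
AQI = 201 + 99/83.344·48.135 ≈ 258.18 ⇒ 258.
PM10 358.23: bracket 320.91–378.98 → index 101–150; slope 49/58.07, offset 37.32.
AQI = 101 + 49/58.07·37.32 ≈ 132.49 ⇒ 132.
CO: 14.9 lies in 12.5–15.4, so I_lo=151, I_hi=200, C_lo=12.5, C_hi=15.4.
(200−151)/(15.4−12.5) × (14.9−12.5) + 151 = 49/2.9 × 2.4 + 151 ≈ 191.55 → 192.
Sub-indices: SO₂→38, PM2.5→258, PM10→132, CO→192. Ranked high→low: 258, 192, 132, 38. Second-highest sub-index = 192.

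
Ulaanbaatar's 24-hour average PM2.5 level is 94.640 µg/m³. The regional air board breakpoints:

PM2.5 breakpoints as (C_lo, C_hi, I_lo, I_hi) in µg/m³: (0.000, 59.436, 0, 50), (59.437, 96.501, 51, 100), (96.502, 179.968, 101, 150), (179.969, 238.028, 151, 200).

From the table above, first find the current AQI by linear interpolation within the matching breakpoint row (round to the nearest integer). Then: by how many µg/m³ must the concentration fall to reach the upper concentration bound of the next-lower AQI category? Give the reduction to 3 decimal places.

PM2.5: 94.640 ∈ [59.437, 96.501] ↔ index [51, 100].
51 + (94.640−59.437)·(100−51)/(96.501−59.437) = 51 + 35.203·49/37.064 ≈ 97.54, so AQI = 98.
Current AQI 98 is in the Moderate range (51–100). The next-lower category tops out at AQI 50, whose upper concentration bound is 59.436 µg/m³.
Reduction needed = 94.640 − 59.436 = 35.204 µg/m³.

35.204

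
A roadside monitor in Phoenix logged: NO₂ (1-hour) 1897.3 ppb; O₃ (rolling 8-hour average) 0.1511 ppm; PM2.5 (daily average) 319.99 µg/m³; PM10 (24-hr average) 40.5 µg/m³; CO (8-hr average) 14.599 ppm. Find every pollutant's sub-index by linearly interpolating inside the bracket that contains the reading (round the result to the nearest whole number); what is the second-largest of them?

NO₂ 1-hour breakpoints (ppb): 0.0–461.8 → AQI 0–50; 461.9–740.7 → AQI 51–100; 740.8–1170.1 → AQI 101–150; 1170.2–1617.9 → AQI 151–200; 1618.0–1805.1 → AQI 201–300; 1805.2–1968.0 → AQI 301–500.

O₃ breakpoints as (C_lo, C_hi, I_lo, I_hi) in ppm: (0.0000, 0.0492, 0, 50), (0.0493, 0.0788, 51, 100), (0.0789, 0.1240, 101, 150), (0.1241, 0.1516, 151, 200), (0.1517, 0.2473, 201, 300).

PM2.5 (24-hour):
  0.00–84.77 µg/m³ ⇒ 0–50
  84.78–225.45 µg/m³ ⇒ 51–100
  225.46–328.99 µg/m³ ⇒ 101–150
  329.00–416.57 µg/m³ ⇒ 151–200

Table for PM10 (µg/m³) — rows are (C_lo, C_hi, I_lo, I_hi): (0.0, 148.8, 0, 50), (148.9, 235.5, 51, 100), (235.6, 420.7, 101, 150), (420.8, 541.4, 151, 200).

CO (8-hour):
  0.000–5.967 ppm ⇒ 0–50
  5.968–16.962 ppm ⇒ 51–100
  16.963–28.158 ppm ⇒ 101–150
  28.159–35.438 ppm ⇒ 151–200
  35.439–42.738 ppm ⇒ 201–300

NO₂ 1897.3: bracket 1805.2–1968.0 → index 301–500; slope 199/162.8, offset 92.1.
AQI = 301 + 199/162.8·92.1 ≈ 413.58 ⇒ 414.
O₃ 0.1511: bracket 0.1241–0.1516 → index 151–200; slope 49/0.0275, offset 0.0270.
AQI = 151 + 49/0.0275·0.0270 ≈ 199.11 ⇒ 199.
PM2.5 319.99: bracket 225.46–328.99 → index 101–150; slope 49/103.53, offset 94.53.
AQI = 101 + 49/103.53·94.53 ≈ 145.74 ⇒ 146.
PM10 40.5: bracket 0.0–148.8 → index 0–50; slope 50/148.8, offset 40.5.
AQI = 0 + 50/148.8·40.5 ≈ 13.61 ⇒ 14.
CO 14.599: bracket 5.968–16.962 → index 51–100; slope 49/10.994, offset 8.631.
AQI = 51 + 49/10.994·8.631 ≈ 89.47 ⇒ 89.
Sub-indices: NO₂→414, O₃→199, PM2.5→146, PM10→14, CO→89. Ranked high→low: 414, 199, 146, 89, 14. Second-highest sub-index = 199.

199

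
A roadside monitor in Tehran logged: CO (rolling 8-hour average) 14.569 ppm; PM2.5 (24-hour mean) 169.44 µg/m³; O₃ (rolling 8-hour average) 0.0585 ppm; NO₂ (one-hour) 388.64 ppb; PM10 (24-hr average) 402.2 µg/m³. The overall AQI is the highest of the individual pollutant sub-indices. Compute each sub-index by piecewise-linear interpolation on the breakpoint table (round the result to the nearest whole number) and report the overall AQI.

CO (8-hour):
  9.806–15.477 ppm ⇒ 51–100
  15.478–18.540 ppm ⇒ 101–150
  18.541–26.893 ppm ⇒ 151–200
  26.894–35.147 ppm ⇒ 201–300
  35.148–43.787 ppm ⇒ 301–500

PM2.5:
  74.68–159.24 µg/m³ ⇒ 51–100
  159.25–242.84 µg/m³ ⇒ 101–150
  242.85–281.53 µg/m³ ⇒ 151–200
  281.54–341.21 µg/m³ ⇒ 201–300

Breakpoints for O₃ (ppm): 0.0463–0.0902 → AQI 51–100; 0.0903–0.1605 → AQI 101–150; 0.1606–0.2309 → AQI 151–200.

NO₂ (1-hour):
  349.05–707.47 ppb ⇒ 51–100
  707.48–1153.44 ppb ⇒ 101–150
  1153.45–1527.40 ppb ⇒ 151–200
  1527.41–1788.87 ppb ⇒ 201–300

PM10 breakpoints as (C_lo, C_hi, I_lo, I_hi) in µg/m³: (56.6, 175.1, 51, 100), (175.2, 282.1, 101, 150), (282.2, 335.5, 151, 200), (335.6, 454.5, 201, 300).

CO: 14.569 ∈ [9.806, 15.477] ↔ index [51, 100].
51 + (14.569−9.806)·(100−51)/(15.477−9.806) = 51 + 4.763·49/5.671 ≈ 92.15, so AQI = 92.
PM2.5: 169.44 lies in 159.25–242.84, so I_lo=101, I_hi=150, C_lo=159.25, C_hi=242.84.
(150−101)/(242.84−159.25) × (169.44−159.25) + 101 = 49/83.59 × 10.19 + 101 ≈ 106.97 → 107.
O₃: row 0.0463–0.0902 (AQI 51–100). (100−51)·(0.0585−0.0463)/(0.0902−0.0463) + 51 = 49·0.0122/0.0439 + 51 ≈ 64.62 → 65.
NO₂: 388.64 ∈ [349.05, 707.47] ↔ index [51, 100].
51 + (388.64−349.05)·(100−51)/(707.47−349.05) = 51 + 39.59·49/358.42 ≈ 56.41, so AQI = 56.
PM10: row 335.6–454.5 (AQI 201–300). (300−201)·(402.2−335.6)/(454.5−335.6) + 201 = 99·66.6/118.9 + 201 ≈ 256.45 → 256.
Sub-indices: CO→92, PM2.5→107, O₃→65, NO₂→56, PM10→256. Overall AQI = max = 256; dominant pollutant is PM10.

256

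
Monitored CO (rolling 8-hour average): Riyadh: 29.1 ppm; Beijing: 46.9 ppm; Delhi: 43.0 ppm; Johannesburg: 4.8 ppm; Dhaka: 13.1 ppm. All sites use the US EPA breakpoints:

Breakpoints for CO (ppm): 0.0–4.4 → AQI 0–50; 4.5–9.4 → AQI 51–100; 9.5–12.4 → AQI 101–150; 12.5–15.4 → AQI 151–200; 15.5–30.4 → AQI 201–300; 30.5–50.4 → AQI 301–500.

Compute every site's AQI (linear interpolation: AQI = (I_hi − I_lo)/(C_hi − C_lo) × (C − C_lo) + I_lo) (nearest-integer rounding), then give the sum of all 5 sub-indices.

1397

Riyadh: 29.1 lies in 15.5–30.4, so I_lo=201, I_hi=300, C_lo=15.5, C_hi=30.4.
(300−201)/(30.4−15.5) × (29.1−15.5) + 201 = 99/14.9 × 13.6 + 201 ≈ 291.36 → 291.
Beijing 46.9: bracket 30.5–50.4 → index 301–500; slope 199/19.9, offset 16.4.
AQI = 301 + 199/19.9·16.4 ≈ 465.00 ⇒ 465.
Delhi: 43.0 ∈ [30.5, 50.4] ↔ index [301, 500].
301 + (43.0−30.5)·(500−301)/(50.4−30.5) = 301 + 12.5·199/19.9 ≈ 426.00, so AQI = 426.
Johannesburg 4.8: bracket 4.5–9.4 → index 51–100; slope 49/4.9, offset 0.3.
AQI = 51 + 49/4.9·0.3 ≈ 54.00 ⇒ 54.
Dhaka: row 12.5–15.4 (AQI 151–200). (200−151)·(13.1−12.5)/(15.4−12.5) + 151 = 49·0.6/2.9 + 151 ≈ 161.14 → 161.
AQIs: Riyadh=291, Beijing=465, Delhi=426, Johannesburg=54, Dhaka=161. Sum = 291 + 465 + 426 + 54 + 161 = 1397.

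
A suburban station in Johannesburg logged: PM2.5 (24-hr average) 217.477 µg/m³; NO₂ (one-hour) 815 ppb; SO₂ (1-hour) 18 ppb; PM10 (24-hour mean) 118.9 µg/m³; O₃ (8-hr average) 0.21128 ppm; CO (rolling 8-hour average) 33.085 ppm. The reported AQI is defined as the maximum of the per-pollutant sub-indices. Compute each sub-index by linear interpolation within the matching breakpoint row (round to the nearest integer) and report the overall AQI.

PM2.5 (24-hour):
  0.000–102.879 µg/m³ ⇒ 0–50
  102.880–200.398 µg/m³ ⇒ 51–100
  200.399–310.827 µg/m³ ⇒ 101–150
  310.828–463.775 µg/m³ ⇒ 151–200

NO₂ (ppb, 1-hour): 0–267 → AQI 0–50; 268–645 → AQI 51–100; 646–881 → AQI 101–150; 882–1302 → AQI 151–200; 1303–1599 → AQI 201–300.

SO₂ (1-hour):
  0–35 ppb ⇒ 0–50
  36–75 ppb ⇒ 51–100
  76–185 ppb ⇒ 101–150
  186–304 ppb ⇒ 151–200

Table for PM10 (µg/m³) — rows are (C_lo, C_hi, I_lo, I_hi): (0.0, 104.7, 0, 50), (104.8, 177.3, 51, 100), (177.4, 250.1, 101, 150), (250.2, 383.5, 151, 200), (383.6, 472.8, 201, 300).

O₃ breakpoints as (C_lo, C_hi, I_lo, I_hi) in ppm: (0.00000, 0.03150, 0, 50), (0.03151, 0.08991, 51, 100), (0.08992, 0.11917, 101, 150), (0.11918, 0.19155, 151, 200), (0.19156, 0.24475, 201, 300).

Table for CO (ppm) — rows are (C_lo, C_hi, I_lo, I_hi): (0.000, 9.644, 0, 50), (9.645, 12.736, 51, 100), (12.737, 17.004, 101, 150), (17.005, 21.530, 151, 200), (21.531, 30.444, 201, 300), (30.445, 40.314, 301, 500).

PM2.5: 217.477 lies in 200.399–310.827, so I_lo=101, I_hi=150, C_lo=200.399, C_hi=310.827.
(150−101)/(310.827−200.399) × (217.477−200.399) + 101 = 49/110.428 × 17.078 + 101 ≈ 108.58 → 109.
NO₂ 815: bracket 646–881 → index 101–150; slope 49/235, offset 169.
AQI = 101 + 49/235·169 ≈ 136.24 ⇒ 136.
SO₂ 18: bracket 0–35 → index 0–50; slope 50/35, offset 18.
AQI = 0 + 50/35·18 ≈ 25.71 ⇒ 26.
PM10: row 104.8–177.3 (AQI 51–100). (100−51)·(118.9−104.8)/(177.3−104.8) + 51 = 49·14.1/72.5 + 51 ≈ 60.53 → 61.
O₃: 0.21128 lies in 0.19156–0.24475, so I_lo=201, I_hi=300, C_lo=0.19156, C_hi=0.24475.
(300−201)/(0.24475−0.19156) × (0.21128−0.19156) + 201 = 99/0.05319 × 0.01972 + 201 ≈ 237.70 → 238.
CO: 33.085 lies in 30.445–40.314, so I_lo=301, I_hi=500, C_lo=30.445, C_hi=40.314.
(500−301)/(40.314−30.445) × (33.085−30.445) + 301 = 199/9.869 × 2.640 + 301 ≈ 354.23 → 354.
Sub-indices: PM2.5→109, NO₂→136, SO₂→26, PM10→61, O₃→238, CO→354. Overall AQI = max = 354; dominant pollutant is CO.
AQI 354: Hazardous.

354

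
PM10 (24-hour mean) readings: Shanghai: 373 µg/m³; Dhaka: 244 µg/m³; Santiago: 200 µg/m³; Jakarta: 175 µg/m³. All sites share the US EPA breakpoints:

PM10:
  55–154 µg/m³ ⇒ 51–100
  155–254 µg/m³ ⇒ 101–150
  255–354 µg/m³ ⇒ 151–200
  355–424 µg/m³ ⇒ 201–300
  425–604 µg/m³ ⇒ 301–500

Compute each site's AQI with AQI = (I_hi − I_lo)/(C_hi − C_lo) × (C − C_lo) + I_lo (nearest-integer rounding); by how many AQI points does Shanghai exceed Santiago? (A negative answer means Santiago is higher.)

104

Shanghai: row 355–424 (AQI 201–300). (300−201)·(373−355)/(424−355) + 201 = 99·18/69 + 201 ≈ 226.83 → 227.
Dhaka 244: bracket 155–254 → index 101–150; slope 49/99, offset 89.
AQI = 101 + 49/99·89 ≈ 145.05 ⇒ 145.
Santiago: 200 ∈ [155, 254] ↔ index [101, 150].
101 + (200−155)·(150−101)/(254−155) = 101 + 45·49/99 ≈ 123.27, so AQI = 123.
Jakarta: row 155–254 (AQI 101–150). (150−101)·(175−155)/(254−155) + 101 = 49·20/99 + 101 ≈ 110.90 → 111.
AQIs: Shanghai=227, Dhaka=145, Santiago=123, Jakarta=111. Shanghai (227) − Santiago (123) = 104.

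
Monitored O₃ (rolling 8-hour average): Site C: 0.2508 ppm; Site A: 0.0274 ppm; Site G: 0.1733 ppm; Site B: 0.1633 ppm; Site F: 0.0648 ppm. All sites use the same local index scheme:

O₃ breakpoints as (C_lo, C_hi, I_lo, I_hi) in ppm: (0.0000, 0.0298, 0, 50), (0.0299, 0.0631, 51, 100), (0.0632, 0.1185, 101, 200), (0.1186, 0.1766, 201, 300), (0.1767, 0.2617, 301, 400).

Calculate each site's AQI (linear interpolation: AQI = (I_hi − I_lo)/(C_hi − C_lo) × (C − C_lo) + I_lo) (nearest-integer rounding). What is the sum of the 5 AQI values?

1108

Site C: 0.2508 ∈ [0.1767, 0.2617] ↔ index [301, 400].
301 + (0.2508−0.1767)·(400−301)/(0.2617−0.1767) = 301 + 0.0741·99/0.0850 ≈ 387.30, so AQI = 387.
Site A: 0.0274 ∈ [0.0000, 0.0298] ↔ index [0, 50].
0 + (0.0274−0.0000)·(50−0)/(0.0298−0.0000) = 0 + 0.0274·50/0.0298 ≈ 45.97, so AQI = 46.
Site G: 0.1733 ∈ [0.1186, 0.1766] ↔ index [201, 300].
201 + (0.1733−0.1186)·(300−201)/(0.1766−0.1186) = 201 + 0.0547·99/0.0580 ≈ 294.37, so AQI = 294.
Site B: row 0.1186–0.1766 (AQI 201–300). (300−201)·(0.1633−0.1186)/(0.1766−0.1186) + 201 = 99·0.0447/0.0580 + 201 ≈ 277.30 → 277.
Site F: row 0.0632–0.1185 (AQI 101–200). (200−101)·(0.0648−0.0632)/(0.1185−0.0632) + 101 = 99·0.0016/0.0553 + 101 ≈ 103.86 → 104.
AQIs: Site C=387, Site A=46, Site G=294, Site B=277, Site F=104. Sum = 387 + 46 + 294 + 277 + 104 = 1108.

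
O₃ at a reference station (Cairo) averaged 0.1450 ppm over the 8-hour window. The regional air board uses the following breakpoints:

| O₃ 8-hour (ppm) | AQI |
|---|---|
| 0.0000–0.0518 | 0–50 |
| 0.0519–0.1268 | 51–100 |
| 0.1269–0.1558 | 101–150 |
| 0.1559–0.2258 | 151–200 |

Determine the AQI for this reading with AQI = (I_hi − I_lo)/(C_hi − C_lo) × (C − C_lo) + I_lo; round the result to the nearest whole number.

132

O₃: row 0.1269–0.1558 (AQI 101–150). (150−101)·(0.1450−0.1269)/(0.1558−0.1269) + 101 = 49·0.0181/0.0289 + 101 ≈ 131.69 → 132.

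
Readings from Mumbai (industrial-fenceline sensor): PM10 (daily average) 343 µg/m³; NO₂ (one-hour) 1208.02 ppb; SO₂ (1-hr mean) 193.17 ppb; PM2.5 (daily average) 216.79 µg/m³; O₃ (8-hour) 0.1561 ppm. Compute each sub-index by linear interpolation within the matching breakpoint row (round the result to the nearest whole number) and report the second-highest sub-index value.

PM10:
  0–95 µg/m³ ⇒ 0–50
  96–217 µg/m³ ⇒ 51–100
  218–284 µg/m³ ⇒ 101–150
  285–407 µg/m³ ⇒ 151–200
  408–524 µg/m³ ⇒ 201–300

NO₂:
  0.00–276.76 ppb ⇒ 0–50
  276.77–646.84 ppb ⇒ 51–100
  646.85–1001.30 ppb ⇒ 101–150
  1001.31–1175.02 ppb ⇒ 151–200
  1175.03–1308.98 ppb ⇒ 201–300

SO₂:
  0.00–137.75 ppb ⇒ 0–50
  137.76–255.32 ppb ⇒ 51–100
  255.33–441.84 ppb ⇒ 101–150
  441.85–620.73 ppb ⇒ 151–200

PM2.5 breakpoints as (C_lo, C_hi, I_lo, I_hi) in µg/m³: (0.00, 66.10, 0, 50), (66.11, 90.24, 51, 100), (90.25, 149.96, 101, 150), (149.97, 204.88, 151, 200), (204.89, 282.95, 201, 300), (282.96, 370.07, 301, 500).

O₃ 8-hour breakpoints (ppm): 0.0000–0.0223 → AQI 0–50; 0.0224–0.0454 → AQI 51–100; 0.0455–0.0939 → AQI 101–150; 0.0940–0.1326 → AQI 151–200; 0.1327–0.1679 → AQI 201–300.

225

PM10: 343 lies in 285–407, so I_lo=151, I_hi=200, C_lo=285, C_hi=407.
(200−151)/(407−285) × (343−285) + 151 = 49/122 × 58 + 151 ≈ 174.30 → 174.
NO₂: 1208.02 ∈ [1175.03, 1308.98] ↔ index [201, 300].
201 + (1208.02−1175.03)·(300−201)/(1308.98−1175.03) = 201 + 32.99·99/133.95 ≈ 225.38, so AQI = 225.
SO₂: 193.17 ∈ [137.76, 255.32] ↔ index [51, 100].
51 + (193.17−137.76)·(100−51)/(255.32−137.76) = 51 + 55.41·49/117.56 ≈ 74.10, so AQI = 74.
PM2.5: 216.79 lies in 204.89–282.95, so I_lo=201, I_hi=300, C_lo=204.89, C_hi=282.95.
(300−201)/(282.95−204.89) × (216.79−204.89) + 201 = 99/78.06 × 11.90 + 201 ≈ 216.09 → 216.
O₃: 0.1561 lies in 0.1327–0.1679, so I_lo=201, I_hi=300, C_lo=0.1327, C_hi=0.1679.
(300−201)/(0.1679−0.1327) × (0.1561−0.1327) + 201 = 99/0.0352 × 0.0234 + 201 ≈ 266.81 → 267.
Sub-indices: PM10→174, NO₂→225, SO₂→74, PM2.5→216, O₃→267. Ranked high→low: 267, 225, 216, 174, 74. Second-highest sub-index = 225.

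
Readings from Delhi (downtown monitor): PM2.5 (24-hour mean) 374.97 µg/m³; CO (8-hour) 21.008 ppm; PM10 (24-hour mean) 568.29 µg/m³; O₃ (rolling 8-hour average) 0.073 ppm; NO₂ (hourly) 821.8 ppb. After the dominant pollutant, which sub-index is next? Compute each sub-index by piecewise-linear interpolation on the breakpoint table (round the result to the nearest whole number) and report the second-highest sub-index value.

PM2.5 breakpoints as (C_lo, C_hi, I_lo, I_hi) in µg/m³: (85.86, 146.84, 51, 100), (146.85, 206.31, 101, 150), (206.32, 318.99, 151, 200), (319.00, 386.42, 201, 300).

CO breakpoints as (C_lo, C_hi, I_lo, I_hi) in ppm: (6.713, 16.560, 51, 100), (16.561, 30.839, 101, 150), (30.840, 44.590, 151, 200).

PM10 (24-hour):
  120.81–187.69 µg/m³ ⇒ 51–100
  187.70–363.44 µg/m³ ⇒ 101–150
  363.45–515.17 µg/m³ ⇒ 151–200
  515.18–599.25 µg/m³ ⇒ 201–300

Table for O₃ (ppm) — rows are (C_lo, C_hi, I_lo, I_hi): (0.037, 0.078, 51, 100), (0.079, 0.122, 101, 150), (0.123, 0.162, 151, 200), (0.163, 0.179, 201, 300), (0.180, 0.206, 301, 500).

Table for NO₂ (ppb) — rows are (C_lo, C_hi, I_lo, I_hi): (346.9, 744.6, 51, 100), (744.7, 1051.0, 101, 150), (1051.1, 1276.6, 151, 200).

264

PM2.5: 374.97 lies in 319.00–386.42, so I_lo=201, I_hi=300, C_lo=319.00, C_hi=386.42.
(300−201)/(386.42−319.00) × (374.97−319.00) + 201 = 99/67.42 × 55.97 + 201 ≈ 283.19 → 283.
CO: 21.008 lies in 16.561–30.839, so I_lo=101, I_hi=150, C_lo=16.561, C_hi=30.839.
(150−101)/(30.839−16.561) × (21.008−16.561) + 101 = 49/14.278 × 4.447 + 101 ≈ 116.26 → 116.
PM10: row 515.18–599.25 (AQI 201–300). (300−201)·(568.29−515.18)/(599.25−515.18) + 201 = 99·53.11/84.07 + 201 ≈ 263.54 → 264.
O₃: row 0.037–0.078 (AQI 51–100). (100−51)·(0.073−0.037)/(0.078−0.037) + 51 = 49·0.036/0.041 + 51 ≈ 94.02 → 94.
NO₂: 821.8 lies in 744.7–1051.0, so I_lo=101, I_hi=150, C_lo=744.7, C_hi=1051.0.
(150−101)/(1051.0−744.7) × (821.8−744.7) + 101 = 49/306.3 × 77.1 + 101 ≈ 113.33 → 113.
Sub-indices: PM2.5→283, CO→116, PM10→264, O₃→94, NO₂→113. Ranked high→low: 283, 264, 116, 113, 94. Second-highest sub-index = 264.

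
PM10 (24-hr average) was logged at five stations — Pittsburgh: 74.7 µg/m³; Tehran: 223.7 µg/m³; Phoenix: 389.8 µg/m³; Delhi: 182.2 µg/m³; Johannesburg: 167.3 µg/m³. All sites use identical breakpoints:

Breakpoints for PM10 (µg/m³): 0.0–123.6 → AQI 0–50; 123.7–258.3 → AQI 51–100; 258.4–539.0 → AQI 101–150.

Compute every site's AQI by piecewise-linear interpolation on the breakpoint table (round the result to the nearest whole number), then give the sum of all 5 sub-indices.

380

Pittsburgh: 74.7 ∈ [0.0, 123.6] ↔ index [0, 50].
0 + (74.7−0.0)·(50−0)/(123.6−0.0) = 0 + 74.7·50/123.6 ≈ 30.22, so AQI = 30.
Tehran: 223.7 ∈ [123.7, 258.3] ↔ index [51, 100].
51 + (223.7−123.7)·(100−51)/(258.3−123.7) = 51 + 100.0·49/134.6 ≈ 87.40, so AQI = 87.
Phoenix: 389.8 ∈ [258.4, 539.0] ↔ index [101, 150].
101 + (389.8−258.4)·(150−101)/(539.0−258.4) = 101 + 131.4·49/280.6 ≈ 123.95, so AQI = 124.
Delhi: row 123.7–258.3 (AQI 51–100). (100−51)·(182.2−123.7)/(258.3−123.7) + 51 = 49·58.5/134.6 + 51 ≈ 72.30 → 72.
Johannesburg: 167.3 lies in 123.7–258.3, so I_lo=51, I_hi=100, C_lo=123.7, C_hi=258.3.
(100−51)/(258.3−123.7) × (167.3−123.7) + 51 = 49/134.6 × 43.6 + 51 ≈ 66.87 → 67.
AQIs: Pittsburgh=30, Tehran=87, Phoenix=124, Delhi=72, Johannesburg=67. Sum = 30 + 87 + 124 + 72 + 67 = 380.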